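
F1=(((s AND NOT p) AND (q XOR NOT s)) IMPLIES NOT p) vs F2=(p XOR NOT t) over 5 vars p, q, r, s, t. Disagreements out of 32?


F1 = (((s AND NOT p) AND (q XOR NOT s)) IMPLIES NOT p)
F2 = (p XOR NOT t)
Evaluate both on each of 32 rows (bits = p,q,r,s,t):
  row 0 [00000]: F1=1 F2=1 -> 0
  row 1 [00001]: F1=1 F2=0 (differ) -> 1
  row 2 [00010]: F1=1 F2=1 -> 0
  row 3 [00011]: F1=1 F2=0 (differ) -> 1
  row 4 [00100]: F1=1 F2=1 -> 0
  row 5 [00101]: F1=1 F2=0 (differ) -> 1
  row 6 [00110]: F1=1 F2=1 -> 0
  row 7 [00111]: F1=1 F2=0 (differ) -> 1
  row 8 [01000]: F1=1 F2=1 -> 0
  row 9 [01001]: F1=1 F2=0 (differ) -> 1
  row 10 [01010]: F1=1 F2=1 -> 0
  row 11 [01011]: F1=1 F2=0 (differ) -> 1
  row 12 [01100]: F1=1 F2=1 -> 0
  row 13 [01101]: F1=1 F2=0 (differ) -> 1
  row 14 [01110]: F1=1 F2=1 -> 0
  row 15 [01111]: F1=1 F2=0 (differ) -> 1
  row 16 [10000]: F1=1 F2=0 (differ) -> 1
  row 17 [10001]: F1=1 F2=1 -> 0
  row 18 [10010]: F1=1 F2=0 (differ) -> 1
  row 19 [10011]: F1=1 F2=1 -> 0
  row 20 [10100]: F1=1 F2=0 (differ) -> 1
  row 21 [10101]: F1=1 F2=1 -> 0
  row 22 [10110]: F1=1 F2=0 (differ) -> 1
  row 23 [10111]: F1=1 F2=1 -> 0
  row 24 [11000]: F1=1 F2=0 (differ) -> 1
  row 25 [11001]: F1=1 F2=1 -> 0
  row 26 [11010]: F1=1 F2=0 (differ) -> 1
  row 27 [11011]: F1=1 F2=1 -> 0
  row 28 [11100]: F1=1 F2=0 (differ) -> 1
  row 29 [11101]: F1=1 F2=1 -> 0
  row 30 [11110]: F1=1 F2=0 (differ) -> 1
  row 31 [11111]: F1=1 F2=1 -> 0
Full result column, 8 rows per line (p,q fixed per line; r,s,t runs 000..111 left to right):
  rows 0-7 [p,q=00]: 01010101  (ones: 4)
  rows 8-15 [p,q=01]: 01010101  (ones: 4)
  rows 16-23 [p,q=10]: 10101010  (ones: 4)
  rows 24-31 [p,q=11]: 10101010  (ones: 4)
Disagreements = 4+4+4+4 = 16

16


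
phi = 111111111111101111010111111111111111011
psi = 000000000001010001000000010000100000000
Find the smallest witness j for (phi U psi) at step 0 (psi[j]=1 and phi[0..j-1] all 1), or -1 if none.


(phi U psi) at 0: need smallest j with psi[j]=1 and phi[i]=1 for all i in [0,j).
Scan from step 0:
  step 0: phi=1, psi=0 -> continue
  step 1: phi=1, psi=0 -> continue
  step 2: phi=1, psi=0 -> continue
  step 3: phi=1, psi=0 -> continue
  step 11: psi=1 and phi held for [0,11) -> witness found
Witness step = 11

11


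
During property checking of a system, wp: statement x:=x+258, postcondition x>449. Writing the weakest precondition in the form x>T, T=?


Formula: wp(x:=E, P) = P[E/x] (substitute E for x in postcondition)
Step 1: Postcondition: x>449
Step 2: Substitute x+258 for x: x+258>449
Step 3: Solve for x: x > 449-258 = 191

191


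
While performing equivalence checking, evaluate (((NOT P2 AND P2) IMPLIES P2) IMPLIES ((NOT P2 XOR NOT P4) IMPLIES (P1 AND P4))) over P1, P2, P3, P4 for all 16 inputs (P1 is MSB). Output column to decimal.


Formula: (((NOT P2 AND P2) IMPLIES P2) IMPLIES ((NOT P2 XOR NOT P4) IMPLIES (P1 AND P4))) over P1, P2, P3, P4 (16 rows)
Evaluate each row (bits = P1,P2,P3,P4, MSB first):
  row 0 [0000]: (((NOT 0 AND 0) IMPLIES 0) IMPLIES ((NOT 0 XOR NOT 0) IMPLIES (0 AND 0))) -> 1
  row 1 [0001]: (((NOT 0 AND 0) IMPLIES 0) IMPLIES ((NOT 0 XOR NOT 1) IMPLIES (0 AND 1))) -> 0
  row 2 [0010]: (((NOT 0 AND 0) IMPLIES 0) IMPLIES ((NOT 0 XOR NOT 0) IMPLIES (0 AND 0))) -> 1
  row 3 [0011]: (((NOT 0 AND 0) IMPLIES 0) IMPLIES ((NOT 0 XOR NOT 1) IMPLIES (0 AND 1))) -> 0
  row 4 [0100]: (((NOT 1 AND 1) IMPLIES 1) IMPLIES ((NOT 1 XOR NOT 0) IMPLIES (0 AND 0))) -> 0
  row 5 [0101]: (((NOT 1 AND 1) IMPLIES 1) IMPLIES ((NOT 1 XOR NOT 1) IMPLIES (0 AND 1))) -> 1
  row 6 [0110]: (((NOT 1 AND 1) IMPLIES 1) IMPLIES ((NOT 1 XOR NOT 0) IMPLIES (0 AND 0))) -> 0
  row 7 [0111]: (((NOT 1 AND 1) IMPLIES 1) IMPLIES ((NOT 1 XOR NOT 1) IMPLIES (0 AND 1))) -> 1
  row 8 [1000]: (((NOT 0 AND 0) IMPLIES 0) IMPLIES ((NOT 0 XOR NOT 0) IMPLIES (1 AND 0))) -> 1
  row 9 [1001]: (((NOT 0 AND 0) IMPLIES 0) IMPLIES ((NOT 0 XOR NOT 1) IMPLIES (1 AND 1))) -> 1
  row 10 [1010]: (((NOT 0 AND 0) IMPLIES 0) IMPLIES ((NOT 0 XOR NOT 0) IMPLIES (1 AND 0))) -> 1
  row 11 [1011]: (((NOT 0 AND 0) IMPLIES 0) IMPLIES ((NOT 0 XOR NOT 1) IMPLIES (1 AND 1))) -> 1
  row 12 [1100]: (((NOT 1 AND 1) IMPLIES 1) IMPLIES ((NOT 1 XOR NOT 0) IMPLIES (1 AND 0))) -> 0
  row 13 [1101]: (((NOT 1 AND 1) IMPLIES 1) IMPLIES ((NOT 1 XOR NOT 1) IMPLIES (1 AND 1))) -> 1
  row 14 [1110]: (((NOT 1 AND 1) IMPLIES 1) IMPLIES ((NOT 1 XOR NOT 0) IMPLIES (1 AND 0))) -> 0
  row 15 [1111]: (((NOT 1 AND 1) IMPLIES 1) IMPLIES ((NOT 1 XOR NOT 1) IMPLIES (1 AND 1))) -> 1
Full result column, 4 rows per line (P1,P2 fixed per line; P3,P4 runs 00..11 left to right):
  rows 0-3 [P1,P2=00]: 1010  = hex A
  rows 4-7 [P1,P2=01]: 0101  = hex 5
  rows 8-11 [P1,P2=10]: 1111  = hex F
  rows 12-15 [P1,P2=11]: 0101  = hex 5
Output column (row 0 .. row 15) = 1010010111110101
Output column grouped in 4s = 1010 0101 1111 0101 = 0xA5F5
Convert to decimal digit by digit (value = value*16 + digit):
  A -> 10
  10*16 + 5 = 165
  165*16 + 15 (F) = 2655
  2655*16 + 5 = 42485
Decimal = 42485

42485


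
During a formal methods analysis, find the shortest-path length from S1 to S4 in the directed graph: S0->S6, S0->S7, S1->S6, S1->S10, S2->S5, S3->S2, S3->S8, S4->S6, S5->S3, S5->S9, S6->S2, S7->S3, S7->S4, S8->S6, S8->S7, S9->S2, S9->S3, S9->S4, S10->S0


BFS layer-by-layer from S1:
  dist 0: {S1}
  dist 1: {S6, S10}
  dist 2: {S0, S2}
  dist 3: {S5, S7}
  dist 4: {S3, S4, S9}
  -> S4 reached at distance 4
Shortest path length = 4

4


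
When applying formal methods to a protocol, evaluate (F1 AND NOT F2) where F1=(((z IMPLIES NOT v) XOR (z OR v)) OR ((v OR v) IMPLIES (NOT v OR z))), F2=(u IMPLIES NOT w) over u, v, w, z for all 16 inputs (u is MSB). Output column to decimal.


F1 = (((z IMPLIES NOT v) XOR (z OR v)) OR ((v OR v) IMPLIES (NOT v OR z)))
F2 = (u IMPLIES NOT w)
Counterexample to F1=>F2 is where F1=1 and F2=0.
Evaluate each row (bits = u,v,w,z, MSB first):
  row 0 [0000]: F1=1 F2=1 -> F1&~F2 -> 0
  row 1 [0001]: F1=1 F2=1 -> F1&~F2 -> 0
  row 2 [0010]: F1=1 F2=1 -> F1&~F2 -> 0
  row 3 [0011]: F1=1 F2=1 -> F1&~F2 -> 0
  row 4 [0100]: F1=0 F2=1 -> F1&~F2 -> 0
  row 5 [0101]: F1=1 F2=1 -> F1&~F2 -> 0
  row 6 [0110]: F1=0 F2=1 -> F1&~F2 -> 0
  row 7 [0111]: F1=1 F2=1 -> F1&~F2 -> 0
  row 8 [1000]: F1=1 F2=1 -> F1&~F2 -> 0
  row 9 [1001]: F1=1 F2=1 -> F1&~F2 -> 0
  row 10 [1010]: F1=1 F2=0 -> F1&~F2 -> 1
  row 11 [1011]: F1=1 F2=0 -> F1&~F2 -> 1
  row 12 [1100]: F1=0 F2=1 -> F1&~F2 -> 0
  row 13 [1101]: F1=1 F2=1 -> F1&~F2 -> 0
  row 14 [1110]: F1=0 F2=0 -> F1&~F2 -> 0
  row 15 [1111]: F1=1 F2=0 -> F1&~F2 -> 1
Full result column, 4 rows per line (u,v fixed per line; w,z runs 00..11 left to right):
  rows 0-3 [u,v=00]: 0000  = hex 0
  rows 4-7 [u,v=01]: 0000  = hex 0
  rows 8-11 [u,v=10]: 0011  = hex 3
  rows 12-15 [u,v=11]: 0001  = hex 1
Counterexample vector (row 0 .. row 15) = 0000000000110001
Output column grouped in 4s = 0000 0000 0011 0001 = 0x0031
Convert to decimal digit by digit (value = value*16 + digit):
  0 -> 0
  0*16 + 0 = 0
  0*16 + 3 = 3
  3*16 + 1 = 49
Decimal = 49

49


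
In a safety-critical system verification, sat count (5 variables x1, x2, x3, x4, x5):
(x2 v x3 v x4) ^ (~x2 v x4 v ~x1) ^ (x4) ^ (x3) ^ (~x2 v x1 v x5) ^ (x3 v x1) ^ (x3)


CNF with 7 clauses over 5 vars (32 assignments).
An assignment satisfies CNF iff every clause has >=1 true literal.
Check each row (bits = x1,x2,x3,x4,x5; clause T/F shown):
  row 0 [00000]: clauses=FTFFTFF -> 0
  row 1 [00001]: clauses=FTFFTFF -> 0
  row 2 [00010]: clauses=TTTFTFF -> 0
  row 3 [00011]: clauses=TTTFTFF -> 0
  row 4 [00100]: clauses=TTFTTTT -> 0
  row 5 [00101]: clauses=TTFTTTT -> 0
  row 6 [00110]: clauses=TTTTTTT -> 1
  row 7 [00111]: clauses=TTTTTTT -> 1
  row 8 [01000]: clauses=TTFFFFF -> 0
  row 9 [01001]: clauses=TTFFTFF -> 0
  row 10 [01010]: clauses=TTTFFFF -> 0
  row 11 [01011]: clauses=TTTFTFF -> 0
  row 12 [01100]: clauses=TTFTFTT -> 0
  row 13 [01101]: clauses=TTFTTTT -> 0
  row 14 [01110]: clauses=TTTTFTT -> 0
  row 15 [01111]: clauses=TTTTTTT -> 1
  row 16 [10000]: clauses=FTFFTTF -> 0
  row 17 [10001]: clauses=FTFFTTF -> 0
  row 18 [10010]: clauses=TTTFTTF -> 0
  row 19 [10011]: clauses=TTTFTTF -> 0
  row 20 [10100]: clauses=TTFTTTT -> 0
  row 21 [10101]: clauses=TTFTTTT -> 0
  row 22 [10110]: clauses=TTTTTTT -> 1
  row 23 [10111]: clauses=TTTTTTT -> 1
  row 24 [11000]: clauses=TFFFTTF -> 0
  row 25 [11001]: clauses=TFFFTTF -> 0
  row 26 [11010]: clauses=TTTFTTF -> 0
  row 27 [11011]: clauses=TTTFTTF -> 0
  row 28 [11100]: clauses=TFFTTTT -> 0
  row 29 [11101]: clauses=TFFTTTT -> 0
  row 30 [11110]: clauses=TTTTTTT -> 1
  row 31 [11111]: clauses=TTTTTTT -> 1
Full result column, 8 rows per line (x1,x2 fixed per line; x3,x4,x5 runs 000..111 left to right):
  rows 0-7 [x1,x2=00]: 00000011  (ones: 2)
  rows 8-15 [x1,x2=01]: 00000001  (ones: 1)
  rows 16-23 [x1,x2=10]: 00000011  (ones: 2)
  rows 24-31 [x1,x2=11]: 00000011  (ones: 2)
Satisfying assignments = 2+1+2+2 = 7

7


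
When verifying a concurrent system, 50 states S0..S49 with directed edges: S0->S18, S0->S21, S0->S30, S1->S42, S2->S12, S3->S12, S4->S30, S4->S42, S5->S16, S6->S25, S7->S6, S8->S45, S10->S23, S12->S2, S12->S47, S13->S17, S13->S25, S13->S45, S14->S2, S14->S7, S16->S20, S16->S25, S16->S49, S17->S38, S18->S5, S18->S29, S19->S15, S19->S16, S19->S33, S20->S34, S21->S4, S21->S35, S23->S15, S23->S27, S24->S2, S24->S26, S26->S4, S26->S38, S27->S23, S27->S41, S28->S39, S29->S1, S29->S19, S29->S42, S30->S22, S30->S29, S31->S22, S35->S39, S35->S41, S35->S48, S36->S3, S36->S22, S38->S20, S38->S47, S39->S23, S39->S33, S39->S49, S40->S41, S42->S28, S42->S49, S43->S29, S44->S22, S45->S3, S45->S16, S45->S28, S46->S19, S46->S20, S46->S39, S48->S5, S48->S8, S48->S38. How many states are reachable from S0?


BFS from S0:
  layer 0: {S0}
  layer 1: {S18, S21, S30}
  layer 2: {S4, S5, S22, S29, S35}
  layer 3: {S1, S16, S19, S39, S41, S42, S48}
  layer 4: {S8, S15, S20, S23, S25, S28, S33, S38, S49}
  layer 5: {S27, S34, S45, S47}
  layer 6: {S3}
  layer 7: {S12}
  layer 8: {S2}
Reachable set: {S0, S1, S2, S3, S4, S5, S8, S12, S15, S16, S18, S19, S20, S21, S22, S23, S25, S27, S28, S29, S30, S33, S34, S35, S38, S39, S41, S42, S45, S47, S48, S49}
Count = 32

32


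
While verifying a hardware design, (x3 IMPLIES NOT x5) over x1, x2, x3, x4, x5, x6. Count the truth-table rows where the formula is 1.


Formula: (x3 IMPLIES NOT x5) over 6 vars (64 rows)
Evaluate each row (x1, x2, x3, x4, x5, x6 as bits, MSB first):
  row 0 [000000]: (0 IMPLIES NOT 0) -> 1
  row 1 [000001]: (0 IMPLIES NOT 0) -> 1
  row 2 [000010]: (0 IMPLIES NOT 1) -> 1
  row 3 [000011]: (0 IMPLIES NOT 1) -> 1
  row 4 [000100]: (0 IMPLIES NOT 0) -> 1
  (every remaining row is evaluated the same way; all 64 results are listed next)
Full result column, 8 rows per line (x1,x2,x3 fixed per line; x4,x5,x6 runs 000..111 left to right):
  rows 0-7 [x1,x2,x3=000]: 11111111  (ones: 8)
  rows 8-15 [x1,x2,x3=001]: 11001100  (ones: 4)
  rows 16-23 [x1,x2,x3=010]: 11111111  (ones: 8)
  rows 24-31 [x1,x2,x3=011]: 11001100  (ones: 4)
  rows 32-39 [x1,x2,x3=100]: 11111111  (ones: 8)
  rows 40-47 [x1,x2,x3=101]: 11001100  (ones: 4)
  rows 48-55 [x1,x2,x3=110]: 11111111  (ones: 8)
  rows 56-63 [x1,x2,x3=111]: 11001100  (ones: 4)
Count of 1-rows = 8+4+8+4+8+4+8+4 = 48

48


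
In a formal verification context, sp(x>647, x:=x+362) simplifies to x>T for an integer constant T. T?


Formula: sp(P, x:=E) = exists old_x. (x = E[old_x/x]) AND P[old_x/x] (old_x is the value of x before the assignment; eliminate old_x by solving x = E[old_x/x] for old_x)
Step 1: Precondition P: x>647, i.e. old_x > 647
Step 2: Assignment gives x = old_x + 362, so old_x = x - 362
Step 3: Substitute into P: x - 362 > 647
Step 4: Simplify: x > 647+362 = 1009

1009


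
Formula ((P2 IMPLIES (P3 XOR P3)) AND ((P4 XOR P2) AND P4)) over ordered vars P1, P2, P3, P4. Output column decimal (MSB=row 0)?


Formula: ((P2 IMPLIES (P3 XOR P3)) AND ((P4 XOR P2) AND P4)) over P1, P2, P3, P4 (16 rows)
Evaluate each row (bits = P1,P2,P3,P4, MSB first):
  row 0 [0000]: ((0 IMPLIES (0 XOR 0)) AND ((0 XOR 0) AND 0)) -> 0
  row 1 [0001]: ((0 IMPLIES (0 XOR 0)) AND ((1 XOR 0) AND 1)) -> 1
  row 2 [0010]: ((0 IMPLIES (1 XOR 1)) AND ((0 XOR 0) AND 0)) -> 0
  row 3 [0011]: ((0 IMPLIES (1 XOR 1)) AND ((1 XOR 0) AND 1)) -> 1
  row 4 [0100]: ((1 IMPLIES (0 XOR 0)) AND ((0 XOR 1) AND 0)) -> 0
  row 5 [0101]: ((1 IMPLIES (0 XOR 0)) AND ((1 XOR 1) AND 1)) -> 0
  row 6 [0110]: ((1 IMPLIES (1 XOR 1)) AND ((0 XOR 1) AND 0)) -> 0
  row 7 [0111]: ((1 IMPLIES (1 XOR 1)) AND ((1 XOR 1) AND 1)) -> 0
  row 8 [1000]: ((0 IMPLIES (0 XOR 0)) AND ((0 XOR 0) AND 0)) -> 0
  row 9 [1001]: ((0 IMPLIES (0 XOR 0)) AND ((1 XOR 0) AND 1)) -> 1
  row 10 [1010]: ((0 IMPLIES (1 XOR 1)) AND ((0 XOR 0) AND 0)) -> 0
  row 11 [1011]: ((0 IMPLIES (1 XOR 1)) AND ((1 XOR 0) AND 1)) -> 1
  row 12 [1100]: ((1 IMPLIES (0 XOR 0)) AND ((0 XOR 1) AND 0)) -> 0
  row 13 [1101]: ((1 IMPLIES (0 XOR 0)) AND ((1 XOR 1) AND 1)) -> 0
  row 14 [1110]: ((1 IMPLIES (1 XOR 1)) AND ((0 XOR 1) AND 0)) -> 0
  row 15 [1111]: ((1 IMPLIES (1 XOR 1)) AND ((1 XOR 1) AND 1)) -> 0
Full result column, 4 rows per line (P1,P2 fixed per line; P3,P4 runs 00..11 left to right):
  rows 0-3 [P1,P2=00]: 0101  = hex 5
  rows 4-7 [P1,P2=01]: 0000  = hex 0
  rows 8-11 [P1,P2=10]: 0101  = hex 5
  rows 12-15 [P1,P2=11]: 0000  = hex 0
Output column (row 0 .. row 15) = 0101000001010000
Output column grouped in 4s = 0101 0000 0101 0000 = 0x5050
Convert to decimal digit by digit (value = value*16 + digit):
  5 -> 5
  5*16 + 0 = 80
  80*16 + 5 = 1285
  1285*16 + 0 = 20560
Decimal = 20560

20560


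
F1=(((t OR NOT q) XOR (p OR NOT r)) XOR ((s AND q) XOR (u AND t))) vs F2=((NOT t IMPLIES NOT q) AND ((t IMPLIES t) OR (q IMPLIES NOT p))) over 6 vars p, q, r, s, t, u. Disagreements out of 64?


F1 = (((t OR NOT q) XOR (p OR NOT r)) XOR ((s AND q) XOR (u AND t)))
F2 = ((NOT t IMPLIES NOT q) AND ((t IMPLIES t) OR (q IMPLIES NOT p)))
Evaluate both on each of 64 rows (bits = p,q,r,s,t,u):
  row 0 [000000]: F1=0 F2=1 (differ) -> 1
  row 1 [000001]: F1=0 F2=1 (differ) -> 1
  row 2 [000010]: F1=0 F2=1 (differ) -> 1
  row 3 [000011]: F1=1 F2=1 -> 0
  row 4 [000100]: F1=0 F2=1 (differ) -> 1
  (every remaining row is evaluated the same way; all 64 results are listed next)
Full result column, 8 rows per line (p,q,r fixed per line; s,t,u runs 000..111 left to right):
  rows 0-7 [p,q,r=000]: 11101110  (ones: 6)
  rows 8-15 [p,q,r=001]: 00010001  (ones: 2)
  rows 16-23 [p,q,r=010]: 11100001  (ones: 4)
  rows 24-31 [p,q,r=011]: 00011110  (ones: 4)
  rows 32-39 [p,q,r=100]: 11101110  (ones: 6)
  rows 40-47 [p,q,r=101]: 11101110  (ones: 6)
  rows 48-55 [p,q,r=110]: 11100001  (ones: 4)
  rows 56-63 [p,q,r=111]: 11100001  (ones: 4)
Disagreements = 6+2+4+4+6+6+4+4 = 36

36


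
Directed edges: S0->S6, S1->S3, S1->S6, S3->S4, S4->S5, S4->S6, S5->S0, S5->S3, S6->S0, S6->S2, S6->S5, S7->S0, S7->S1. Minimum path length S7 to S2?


BFS layer-by-layer from S7:
  dist 0: {S7}
  dist 1: {S0, S1}
  dist 2: {S3, S6}
  dist 3: {S2, S4, S5}
  -> S2 reached at distance 3
Shortest path length = 3

3


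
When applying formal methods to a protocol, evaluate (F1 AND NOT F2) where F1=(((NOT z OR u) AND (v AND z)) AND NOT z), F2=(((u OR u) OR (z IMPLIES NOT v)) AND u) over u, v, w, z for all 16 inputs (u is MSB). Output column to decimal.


F1 = (((NOT z OR u) AND (v AND z)) AND NOT z)
F2 = (((u OR u) OR (z IMPLIES NOT v)) AND u)
Counterexample to F1=>F2 is where F1=1 and F2=0.
Evaluate each row (bits = u,v,w,z, MSB first):
  row 0 [0000]: F1=0 F2=0 -> F1&~F2 -> 0
  row 1 [0001]: F1=0 F2=0 -> F1&~F2 -> 0
  row 2 [0010]: F1=0 F2=0 -> F1&~F2 -> 0
  row 3 [0011]: F1=0 F2=0 -> F1&~F2 -> 0
  row 4 [0100]: F1=0 F2=0 -> F1&~F2 -> 0
  row 5 [0101]: F1=0 F2=0 -> F1&~F2 -> 0
  row 6 [0110]: F1=0 F2=0 -> F1&~F2 -> 0
  row 7 [0111]: F1=0 F2=0 -> F1&~F2 -> 0
  row 8 [1000]: F1=0 F2=1 -> F1&~F2 -> 0
  row 9 [1001]: F1=0 F2=1 -> F1&~F2 -> 0
  row 10 [1010]: F1=0 F2=1 -> F1&~F2 -> 0
  row 11 [1011]: F1=0 F2=1 -> F1&~F2 -> 0
  row 12 [1100]: F1=0 F2=1 -> F1&~F2 -> 0
  row 13 [1101]: F1=0 F2=1 -> F1&~F2 -> 0
  row 14 [1110]: F1=0 F2=1 -> F1&~F2 -> 0
  row 15 [1111]: F1=0 F2=1 -> F1&~F2 -> 0
Full result column, 4 rows per line (u,v fixed per line; w,z runs 00..11 left to right):
  rows 0-3 [u,v=00]: 0000  = hex 0
  rows 4-7 [u,v=01]: 0000  = hex 0
  rows 8-11 [u,v=10]: 0000  = hex 0
  rows 12-15 [u,v=11]: 0000  = hex 0
Counterexample vector (row 0 .. row 15) = 0000000000000000
Output column grouped in 4s = 0000 0000 0000 0000 = 0x0000
Convert to decimal digit by digit (value = value*16 + digit):
  0 -> 0
  0*16 + 0 = 0
  0*16 + 0 = 0
  0*16 + 0 = 0
Decimal = 0

0


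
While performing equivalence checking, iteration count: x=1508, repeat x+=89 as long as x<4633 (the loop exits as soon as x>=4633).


Step 1: x goes from 1508 toward 4633 by 89; the body runs while x<4633, so iterations = ceil((bound-start)/step)
Step 2: Distance=3125
Step 3: ceil(3125/89)=36

36


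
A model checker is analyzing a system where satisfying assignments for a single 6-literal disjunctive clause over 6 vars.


Step 1: Total=2^6=64
Step 2: Unsat when all 6 false: 2^0=1
Step 3: Sat=64-1=63

63


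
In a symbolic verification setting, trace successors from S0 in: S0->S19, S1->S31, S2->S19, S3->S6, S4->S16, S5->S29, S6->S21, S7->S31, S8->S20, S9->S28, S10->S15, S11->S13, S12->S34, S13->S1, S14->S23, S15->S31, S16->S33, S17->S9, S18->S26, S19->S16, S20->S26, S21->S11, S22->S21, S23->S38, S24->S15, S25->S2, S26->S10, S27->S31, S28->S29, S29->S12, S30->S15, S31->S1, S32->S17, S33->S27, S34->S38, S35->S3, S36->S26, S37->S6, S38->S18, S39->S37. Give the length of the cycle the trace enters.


Trace from S0 until a state repeats:
  S0 -> S19 -> S16 -> S33 -> S27 -> S31 -> S1 -> S31
S31 first seen at step 5, revisited at step 7.
Cycle length = 7 - 5 = 2

2


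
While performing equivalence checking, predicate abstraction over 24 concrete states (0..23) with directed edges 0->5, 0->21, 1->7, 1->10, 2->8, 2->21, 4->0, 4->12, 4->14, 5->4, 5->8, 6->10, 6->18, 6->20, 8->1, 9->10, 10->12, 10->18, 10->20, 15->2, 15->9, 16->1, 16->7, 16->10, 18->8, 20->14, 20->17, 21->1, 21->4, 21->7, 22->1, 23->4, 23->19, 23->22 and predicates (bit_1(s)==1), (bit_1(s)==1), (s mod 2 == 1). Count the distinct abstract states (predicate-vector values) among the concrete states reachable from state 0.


BFS from 0:
Concrete reachable: {0, 1, 4, 5, 7, 8, 10, 12, 14, 17, 18, 20, 21}
Abstract via predicates (bit_1(s)==1), (bit_1(s)==1), (s mod 2 == 1):
  (0,0,0) <- {0, 4, 8, 12, 20}
  (0,0,1) <- {1, 5, 17, 21}
  (1,1,0) <- {10, 14, 18}
  (1,1,1) <- {7}
Distinct abstract states = 4

4


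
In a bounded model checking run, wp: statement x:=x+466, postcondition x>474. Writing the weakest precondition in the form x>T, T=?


Formula: wp(x:=E, P) = P[E/x] (substitute E for x in postcondition)
Step 1: Postcondition: x>474
Step 2: Substitute x+466 for x: x+466>474
Step 3: Solve for x: x > 474-466 = 8

8


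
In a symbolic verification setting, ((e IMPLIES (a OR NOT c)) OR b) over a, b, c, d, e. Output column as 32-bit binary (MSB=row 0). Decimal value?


Formula: ((e IMPLIES (a OR NOT c)) OR b) over a, b, c, d, e (32 rows)
Evaluate each row (bits = a,b,c,d,e, MSB first):
  row 0 [00000]: ((0 IMPLIES (0 OR NOT 0)) OR 0) -> 1
  row 1 [00001]: ((1 IMPLIES (0 OR NOT 0)) OR 0) -> 1
  row 2 [00010]: ((0 IMPLIES (0 OR NOT 0)) OR 0) -> 1
  row 3 [00011]: ((1 IMPLIES (0 OR NOT 0)) OR 0) -> 1
  row 4 [00100]: ((0 IMPLIES (0 OR NOT 1)) OR 0) -> 1
  row 5 [00101]: ((1 IMPLIES (0 OR NOT 1)) OR 0) -> 0
  row 6 [00110]: ((0 IMPLIES (0 OR NOT 1)) OR 0) -> 1
  row 7 [00111]: ((1 IMPLIES (0 OR NOT 1)) OR 0) -> 0
  row 8 [01000]: ((0 IMPLIES (0 OR NOT 0)) OR 1) -> 1
  row 9 [01001]: ((1 IMPLIES (0 OR NOT 0)) OR 1) -> 1
  row 10 [01010]: ((0 IMPLIES (0 OR NOT 0)) OR 1) -> 1
  row 11 [01011]: ((1 IMPLIES (0 OR NOT 0)) OR 1) -> 1
  row 12 [01100]: ((0 IMPLIES (0 OR NOT 1)) OR 1) -> 1
  row 13 [01101]: ((1 IMPLIES (0 OR NOT 1)) OR 1) -> 1
  row 14 [01110]: ((0 IMPLIES (0 OR NOT 1)) OR 1) -> 1
  row 15 [01111]: ((1 IMPLIES (0 OR NOT 1)) OR 1) -> 1
  row 16 [10000]: ((0 IMPLIES (1 OR NOT 0)) OR 0) -> 1
  row 17 [10001]: ((1 IMPLIES (1 OR NOT 0)) OR 0) -> 1
  row 18 [10010]: ((0 IMPLIES (1 OR NOT 0)) OR 0) -> 1
  row 19 [10011]: ((1 IMPLIES (1 OR NOT 0)) OR 0) -> 1
  row 20 [10100]: ((0 IMPLIES (1 OR NOT 1)) OR 0) -> 1
  row 21 [10101]: ((1 IMPLIES (1 OR NOT 1)) OR 0) -> 1
  row 22 [10110]: ((0 IMPLIES (1 OR NOT 1)) OR 0) -> 1
  row 23 [10111]: ((1 IMPLIES (1 OR NOT 1)) OR 0) -> 1
  row 24 [11000]: ((0 IMPLIES (1 OR NOT 0)) OR 1) -> 1
  row 25 [11001]: ((1 IMPLIES (1 OR NOT 0)) OR 1) -> 1
  row 26 [11010]: ((0 IMPLIES (1 OR NOT 0)) OR 1) -> 1
  row 27 [11011]: ((1 IMPLIES (1 OR NOT 0)) OR 1) -> 1
  row 28 [11100]: ((0 IMPLIES (1 OR NOT 1)) OR 1) -> 1
  row 29 [11101]: ((1 IMPLIES (1 OR NOT 1)) OR 1) -> 1
  row 30 [11110]: ((0 IMPLIES (1 OR NOT 1)) OR 1) -> 1
  row 31 [11111]: ((1 IMPLIES (1 OR NOT 1)) OR 1) -> 1
Full result column, 4 rows per line (a,b,c fixed per line; d,e runs 00..11 left to right):
  rows 0-3 [a,b,c=000]: 1111  = hex F
  rows 4-7 [a,b,c=001]: 1010  = hex A
  rows 8-11 [a,b,c=010]: 1111  = hex F
  rows 12-15 [a,b,c=011]: 1111  = hex F
  rows 16-19 [a,b,c=100]: 1111  = hex F
  rows 20-23 [a,b,c=101]: 1111  = hex F
  rows 24-27 [a,b,c=110]: 1111  = hex F
  rows 28-31 [a,b,c=111]: 1111  = hex F
Output column (row 0 .. row 31) = 11111010111111111111111111111111
Output column grouped in 4s = 1111 1010 1111 1111 1111 1111 1111 1111 = 0xFAFFFFFF
Convert to decimal digit by digit (value = value*16 + digit):
  F -> 15
  15*16 + 10 (A) = 250
  250*16 + 15 (F) = 4015
  4015*16 + 15 (F) = 64255
  64255*16 + 15 (F) = 1028095
  1028095*16 + 15 (F) = 16449535
  16449535*16 + 15 (F) = 263192575
  263192575*16 + 15 (F) = 4211081215
Decimal = 4211081215

4211081215


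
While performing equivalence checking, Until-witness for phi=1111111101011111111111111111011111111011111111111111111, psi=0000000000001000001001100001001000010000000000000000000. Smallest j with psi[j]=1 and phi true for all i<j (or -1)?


(phi U psi) at 0: need smallest j with psi[j]=1 and phi[i]=1 for all i in [0,j).
Scan from step 0:
  step 0: phi=1, psi=0 -> continue
  step 1: phi=1, psi=0 -> continue
  step 2: phi=1, psi=0 -> continue
  step 3: phi=1, psi=0 -> continue
  step 8: phi=0 -> phi-prefix broken from here
  step 12: psi=1 but phi already failed -> not a witness
  step 18: psi=1 but phi already failed -> not a witness
  step 21: psi=1 but phi already failed -> not a witness
  step 22: psi=1 but phi already failed -> not a witness
  step 27: psi=1 but phi already failed -> not a witness
  step 30: psi=1 but phi already failed -> not a witness
  step 35: psi=1 but phi already failed -> not a witness
  end of trace: no witness -> -1
Witness step = -1

-1


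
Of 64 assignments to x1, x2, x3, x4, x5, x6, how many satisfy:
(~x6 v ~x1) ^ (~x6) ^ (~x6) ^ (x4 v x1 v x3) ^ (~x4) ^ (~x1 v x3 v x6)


CNF with 6 clauses over 6 vars (64 assignments).
An assignment satisfies CNF iff every clause has >=1 true literal.
Check each row (bits = x1,x2,x3,x4,x5,x6; clause T/F shown):
  row 0 [000000]: clauses=TTTFTT -> 0
  row 1 [000001]: clauses=TFFFTT -> 0
  row 2 [000010]: clauses=TTTFTT -> 0
  row 3 [000011]: clauses=TFFFTT -> 0
  row 4 [000100]: clauses=TTTTFT -> 0
  (every remaining row is evaluated the same way; all 64 results are listed next)
Full result column, 8 rows per line (x1,x2,x3 fixed per line; x4,x5,x6 runs 000..111 left to right):
  rows 0-7 [x1,x2,x3=000]: 00000000  (ones: 0)
  rows 8-15 [x1,x2,x3=001]: 10100000  (ones: 2)
  rows 16-23 [x1,x2,x3=010]: 00000000  (ones: 0)
  rows 24-31 [x1,x2,x3=011]: 10100000  (ones: 2)
  rows 32-39 [x1,x2,x3=100]: 00000000  (ones: 0)
  rows 40-47 [x1,x2,x3=101]: 10100000  (ones: 2)
  rows 48-55 [x1,x2,x3=110]: 00000000  (ones: 0)
  rows 56-63 [x1,x2,x3=111]: 10100000  (ones: 2)
Satisfying assignments = 0+2+0+2+0+2+0+2 = 8

8


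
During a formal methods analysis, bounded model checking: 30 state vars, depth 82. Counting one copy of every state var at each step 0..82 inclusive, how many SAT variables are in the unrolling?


BMC unrolls to depth k, creating one copy of each state var for steps 0..k.
Step count = 82 + 1 = 83 (steps 0 through 82)
Vars per step = 30
Total = 30 * 83 = 2490

2490


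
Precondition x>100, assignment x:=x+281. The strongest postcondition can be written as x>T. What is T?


Formula: sp(P, x:=E) = exists old_x. (x = E[old_x/x]) AND P[old_x/x] (old_x is the value of x before the assignment; eliminate old_x by solving x = E[old_x/x] for old_x)
Step 1: Precondition P: x>100, i.e. old_x > 100
Step 2: Assignment gives x = old_x + 281, so old_x = x - 281
Step 3: Substitute into P: x - 281 > 100
Step 4: Simplify: x > 100+281 = 381

381


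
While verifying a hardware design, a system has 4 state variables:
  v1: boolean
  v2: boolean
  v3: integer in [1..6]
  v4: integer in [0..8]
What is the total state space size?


State space = product of domain sizes of all variables.
Domain sizes:
  v1 (boolean): 2
  v2 (boolean): 2
  v3 (integer in [1..6]): 6
  v4 (integer in [0..8]): 9
Product = 2 * 2 * 6 * 9 = 216

216


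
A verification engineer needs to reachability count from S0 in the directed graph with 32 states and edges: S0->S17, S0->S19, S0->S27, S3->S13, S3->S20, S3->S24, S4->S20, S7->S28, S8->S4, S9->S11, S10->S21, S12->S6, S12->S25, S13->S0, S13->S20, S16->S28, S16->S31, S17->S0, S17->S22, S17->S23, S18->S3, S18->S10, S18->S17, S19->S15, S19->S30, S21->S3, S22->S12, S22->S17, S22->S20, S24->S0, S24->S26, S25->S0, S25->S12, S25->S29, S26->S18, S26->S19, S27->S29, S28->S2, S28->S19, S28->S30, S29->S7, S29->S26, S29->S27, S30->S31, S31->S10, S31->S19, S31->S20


BFS from S0:
  layer 0: {S0}
  layer 1: {S17, S19, S27}
  layer 2: {S15, S22, S23, S29, S30}
  layer 3: {S7, S12, S20, S26, S31}
  layer 4: {S6, S10, S18, S25, S28}
  layer 5: {S2, S3, S21}
  layer 6: {S13, S24}
Reachable set: {S0, S2, S3, S6, S7, S10, S12, S13, S15, S17, S18, S19, S20, S21, S22, S23, S24, S25, S26, S27, S28, S29, S30, S31}
Count = 24

24


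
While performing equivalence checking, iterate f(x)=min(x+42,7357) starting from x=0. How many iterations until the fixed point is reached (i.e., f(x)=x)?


Step 1: x=0, cap=7357, increment=42
Step 2: x grows by 42 each step until capped at 7357; fixed point is x=7357
Step 3: iterations = ceil(7357/42) = 176

176


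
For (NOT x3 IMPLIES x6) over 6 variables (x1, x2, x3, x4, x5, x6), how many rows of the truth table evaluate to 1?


Formula: (NOT x3 IMPLIES x6) over 6 vars (64 rows)
Evaluate each row (x1, x2, x3, x4, x5, x6 as bits, MSB first):
  row 0 [000000]: (NOT 0 IMPLIES 0) -> 0
  row 1 [000001]: (NOT 0 IMPLIES 1) -> 1
  row 2 [000010]: (NOT 0 IMPLIES 0) -> 0
  row 3 [000011]: (NOT 0 IMPLIES 1) -> 1
  row 4 [000100]: (NOT 0 IMPLIES 0) -> 0
  (every remaining row is evaluated the same way; all 64 results are listed next)
Full result column, 8 rows per line (x1,x2,x3 fixed per line; x4,x5,x6 runs 000..111 left to right):
  rows 0-7 [x1,x2,x3=000]: 01010101  (ones: 4)
  rows 8-15 [x1,x2,x3=001]: 11111111  (ones: 8)
  rows 16-23 [x1,x2,x3=010]: 01010101  (ones: 4)
  rows 24-31 [x1,x2,x3=011]: 11111111  (ones: 8)
  rows 32-39 [x1,x2,x3=100]: 01010101  (ones: 4)
  rows 40-47 [x1,x2,x3=101]: 11111111  (ones: 8)
  rows 48-55 [x1,x2,x3=110]: 01010101  (ones: 4)
  rows 56-63 [x1,x2,x3=111]: 11111111  (ones: 8)
Count of 1-rows = 4+8+4+8+4+8+4+8 = 48

48


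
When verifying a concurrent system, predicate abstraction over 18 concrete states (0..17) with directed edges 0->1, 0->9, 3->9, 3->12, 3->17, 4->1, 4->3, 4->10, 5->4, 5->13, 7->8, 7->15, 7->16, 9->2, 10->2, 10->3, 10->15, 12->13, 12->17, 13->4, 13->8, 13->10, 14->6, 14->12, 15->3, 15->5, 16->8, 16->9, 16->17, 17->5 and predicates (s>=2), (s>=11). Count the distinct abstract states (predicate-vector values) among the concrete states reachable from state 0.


BFS from 0:
Concrete reachable: {0, 1, 2, 9}
Abstract via predicates (s>=2), (s>=11):
  (0,0) <- {0, 1}
  (1,0) <- {2, 9}
Distinct abstract states = 2

2


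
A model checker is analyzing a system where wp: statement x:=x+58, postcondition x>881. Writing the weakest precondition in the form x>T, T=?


Formula: wp(x:=E, P) = P[E/x] (substitute E for x in postcondition)
Step 1: Postcondition: x>881
Step 2: Substitute x+58 for x: x+58>881
Step 3: Solve for x: x > 881-58 = 823

823


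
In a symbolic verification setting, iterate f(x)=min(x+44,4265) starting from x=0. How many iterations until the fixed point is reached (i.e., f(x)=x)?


Step 1: x=0, cap=4265, increment=44
Step 2: x grows by 44 each step until capped at 4265; fixed point is x=4265
Step 3: iterations = ceil(4265/44) = 97

97


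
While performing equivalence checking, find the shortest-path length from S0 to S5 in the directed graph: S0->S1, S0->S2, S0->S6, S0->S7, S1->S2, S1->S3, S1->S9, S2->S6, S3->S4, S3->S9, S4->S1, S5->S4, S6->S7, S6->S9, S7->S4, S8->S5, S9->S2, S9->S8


BFS layer-by-layer from S0:
  dist 0: {S0}
  dist 1: {S1, S2, S6, S7}
  dist 2: {S3, S4, S9}
  dist 3: {S8}
  dist 4: {S5}
  -> S5 reached at distance 4
Shortest path length = 4

4


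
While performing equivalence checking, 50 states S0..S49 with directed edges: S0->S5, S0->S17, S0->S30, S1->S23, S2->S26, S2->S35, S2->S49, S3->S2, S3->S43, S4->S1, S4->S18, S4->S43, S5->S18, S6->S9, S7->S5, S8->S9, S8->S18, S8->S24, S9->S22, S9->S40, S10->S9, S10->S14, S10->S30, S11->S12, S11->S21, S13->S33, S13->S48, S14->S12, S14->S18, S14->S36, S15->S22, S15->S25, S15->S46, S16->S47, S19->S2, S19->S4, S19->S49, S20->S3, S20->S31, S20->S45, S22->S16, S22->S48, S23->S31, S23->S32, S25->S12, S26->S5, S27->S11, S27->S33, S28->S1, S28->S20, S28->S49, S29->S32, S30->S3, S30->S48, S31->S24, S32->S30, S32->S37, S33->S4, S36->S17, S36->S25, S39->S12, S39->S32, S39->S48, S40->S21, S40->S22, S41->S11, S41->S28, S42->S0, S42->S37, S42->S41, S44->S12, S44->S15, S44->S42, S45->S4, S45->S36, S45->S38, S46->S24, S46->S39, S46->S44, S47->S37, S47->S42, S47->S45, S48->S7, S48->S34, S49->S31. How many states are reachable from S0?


BFS from S0:
  layer 0: {S0}
  layer 1: {S5, S17, S30}
  layer 2: {S3, S18, S48}
  layer 3: {S2, S7, S34, S43}
  layer 4: {S26, S35, S49}
  layer 5: {S31}
  layer 6: {S24}
Reachable set: {S0, S2, S3, S5, S7, S17, S18, S24, S26, S30, S31, S34, S35, S43, S48, S49}
Count = 16

16


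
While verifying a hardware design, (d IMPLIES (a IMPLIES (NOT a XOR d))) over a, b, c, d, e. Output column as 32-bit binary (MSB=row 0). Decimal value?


Formula: (d IMPLIES (a IMPLIES (NOT a XOR d))) over a, b, c, d, e (32 rows)
Evaluate each row (bits = a,b,c,d,e, MSB first):
  row 0 [00000]: (0 IMPLIES (0 IMPLIES (NOT 0 XOR 0))) -> 1
  row 1 [00001]: (0 IMPLIES (0 IMPLIES (NOT 0 XOR 0))) -> 1
  row 2 [00010]: (1 IMPLIES (0 IMPLIES (NOT 0 XOR 1))) -> 1
  row 3 [00011]: (1 IMPLIES (0 IMPLIES (NOT 0 XOR 1))) -> 1
  row 4 [00100]: (0 IMPLIES (0 IMPLIES (NOT 0 XOR 0))) -> 1
  row 5 [00101]: (0 IMPLIES (0 IMPLIES (NOT 0 XOR 0))) -> 1
  row 6 [00110]: (1 IMPLIES (0 IMPLIES (NOT 0 XOR 1))) -> 1
  row 7 [00111]: (1 IMPLIES (0 IMPLIES (NOT 0 XOR 1))) -> 1
  row 8 [01000]: (0 IMPLIES (0 IMPLIES (NOT 0 XOR 0))) -> 1
  row 9 [01001]: (0 IMPLIES (0 IMPLIES (NOT 0 XOR 0))) -> 1
  row 10 [01010]: (1 IMPLIES (0 IMPLIES (NOT 0 XOR 1))) -> 1
  row 11 [01011]: (1 IMPLIES (0 IMPLIES (NOT 0 XOR 1))) -> 1
  row 12 [01100]: (0 IMPLIES (0 IMPLIES (NOT 0 XOR 0))) -> 1
  row 13 [01101]: (0 IMPLIES (0 IMPLIES (NOT 0 XOR 0))) -> 1
  row 14 [01110]: (1 IMPLIES (0 IMPLIES (NOT 0 XOR 1))) -> 1
  row 15 [01111]: (1 IMPLIES (0 IMPLIES (NOT 0 XOR 1))) -> 1
  row 16 [10000]: (0 IMPLIES (1 IMPLIES (NOT 1 XOR 0))) -> 1
  row 17 [10001]: (0 IMPLIES (1 IMPLIES (NOT 1 XOR 0))) -> 1
  row 18 [10010]: (1 IMPLIES (1 IMPLIES (NOT 1 XOR 1))) -> 1
  row 19 [10011]: (1 IMPLIES (1 IMPLIES (NOT 1 XOR 1))) -> 1
  row 20 [10100]: (0 IMPLIES (1 IMPLIES (NOT 1 XOR 0))) -> 1
  row 21 [10101]: (0 IMPLIES (1 IMPLIES (NOT 1 XOR 0))) -> 1
  row 22 [10110]: (1 IMPLIES (1 IMPLIES (NOT 1 XOR 1))) -> 1
  row 23 [10111]: (1 IMPLIES (1 IMPLIES (NOT 1 XOR 1))) -> 1
  row 24 [11000]: (0 IMPLIES (1 IMPLIES (NOT 1 XOR 0))) -> 1
  row 25 [11001]: (0 IMPLIES (1 IMPLIES (NOT 1 XOR 0))) -> 1
  row 26 [11010]: (1 IMPLIES (1 IMPLIES (NOT 1 XOR 1))) -> 1
  row 27 [11011]: (1 IMPLIES (1 IMPLIES (NOT 1 XOR 1))) -> 1
  row 28 [11100]: (0 IMPLIES (1 IMPLIES (NOT 1 XOR 0))) -> 1
  row 29 [11101]: (0 IMPLIES (1 IMPLIES (NOT 1 XOR 0))) -> 1
  row 30 [11110]: (1 IMPLIES (1 IMPLIES (NOT 1 XOR 1))) -> 1
  row 31 [11111]: (1 IMPLIES (1 IMPLIES (NOT 1 XOR 1))) -> 1
Full result column, 4 rows per line (a,b,c fixed per line; d,e runs 00..11 left to right):
  rows 0-3 [a,b,c=000]: 1111  = hex F
  rows 4-7 [a,b,c=001]: 1111  = hex F
  rows 8-11 [a,b,c=010]: 1111  = hex F
  rows 12-15 [a,b,c=011]: 1111  = hex F
  rows 16-19 [a,b,c=100]: 1111  = hex F
  rows 20-23 [a,b,c=101]: 1111  = hex F
  rows 24-27 [a,b,c=110]: 1111  = hex F
  rows 28-31 [a,b,c=111]: 1111  = hex F
Output column (row 0 .. row 31) = 11111111111111111111111111111111
Output column grouped in 4s = 1111 1111 1111 1111 1111 1111 1111 1111 = 0xFFFFFFFF
Convert to decimal digit by digit (value = value*16 + digit):
  F -> 15
  15*16 + 15 (F) = 255
  255*16 + 15 (F) = 4095
  4095*16 + 15 (F) = 65535
  65535*16 + 15 (F) = 1048575
  1048575*16 + 15 (F) = 16777215
  16777215*16 + 15 (F) = 268435455
  268435455*16 + 15 (F) = 4294967295
Decimal = 4294967295

4294967295


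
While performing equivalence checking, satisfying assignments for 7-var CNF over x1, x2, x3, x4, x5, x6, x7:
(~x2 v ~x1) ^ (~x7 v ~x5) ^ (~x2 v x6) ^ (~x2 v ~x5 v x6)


CNF with 4 clauses over 7 vars (128 assignments).
An assignment satisfies CNF iff every clause has >=1 true literal.
Check each row (bits = x1,x2,x3,x4,x5,x6,x7; clause T/F shown):
  row 0 [0000000]: clauses=TTTT -> 1
  row 1 [0000001]: clauses=TTTT -> 1
  row 2 [0000010]: clauses=TTTT -> 1
  row 3 [0000011]: clauses=TTTT -> 1
  row 4 [0000100]: clauses=TTTT -> 1
  (every remaining row is evaluated the same way; all 128 results are listed next)
Full result column, 8 rows per line (x1,x2,x3,x4 fixed per line; x5,x6,x7 runs 000..111 left to right):
  rows 0-7 [x1,x2,x3,x4=0000]: 11111010  (ones: 6)
  rows 8-15 [x1,x2,x3,x4=0001]: 11111010  (ones: 6)
  rows 16-23 [x1,x2,x3,x4=0010]: 11111010  (ones: 6)
  rows 24-31 [x1,x2,x3,x4=0011]: 11111010  (ones: 6)
  rows 32-39 [x1,x2,x3,x4=0100]: 00110010  (ones: 3)
  rows 40-47 [x1,x2,x3,x4=0101]: 00110010  (ones: 3)
  rows 48-55 [x1,x2,x3,x4=0110]: 00110010  (ones: 3)
  rows 56-63 [x1,x2,x3,x4=0111]: 00110010  (ones: 3)
  rows 64-71 [x1,x2,x3,x4=1000]: 11111010  (ones: 6)
  rows 72-79 [x1,x2,x3,x4=1001]: 11111010  (ones: 6)
  rows 80-87 [x1,x2,x3,x4=1010]: 11111010  (ones: 6)
  rows 88-95 [x1,x2,x3,x4=1011]: 11111010  (ones: 6)
  rows 96-103 [x1,x2,x3,x4=1100]: 00000000  (ones: 0)
  rows 104-111 [x1,x2,x3,x4=1101]: 00000000  (ones: 0)
  rows 112-119 [x1,x2,x3,x4=1110]: 00000000  (ones: 0)
  rows 120-127 [x1,x2,x3,x4=1111]: 00000000  (ones: 0)
Satisfying assignments = 6+6+6+6+3+3+3+3+6+6+6+6+0+0+0+0 = 60

60


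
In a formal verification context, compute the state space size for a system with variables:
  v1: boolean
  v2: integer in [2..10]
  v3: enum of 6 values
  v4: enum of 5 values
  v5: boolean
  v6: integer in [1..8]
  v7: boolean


State space = product of domain sizes of all variables.
Domain sizes:
  v1 (boolean): 2
  v2 (integer in [2..10]): 9
  v3 (enum of 6 values): 6
  v4 (enum of 5 values): 5
  v5 (boolean): 2
  v6 (integer in [1..8]): 8
  v7 (boolean): 2
Product = 2 * 9 * 6 * 5 * 2 * 8 * 2 = 17280

17280


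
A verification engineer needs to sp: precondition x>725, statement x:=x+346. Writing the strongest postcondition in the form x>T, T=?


Formula: sp(P, x:=E) = exists old_x. (x = E[old_x/x]) AND P[old_x/x] (old_x is the value of x before the assignment; eliminate old_x by solving x = E[old_x/x] for old_x)
Step 1: Precondition P: x>725, i.e. old_x > 725
Step 2: Assignment gives x = old_x + 346, so old_x = x - 346
Step 3: Substitute into P: x - 346 > 725
Step 4: Simplify: x > 725+346 = 1071

1071


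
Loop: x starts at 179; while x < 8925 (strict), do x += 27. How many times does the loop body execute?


Step 1: x goes from 179 toward 8925 by 27; the body runs while x<8925, so iterations = ceil((bound-start)/step)
Step 2: Distance=8746
Step 3: ceil(8746/27)=324

324


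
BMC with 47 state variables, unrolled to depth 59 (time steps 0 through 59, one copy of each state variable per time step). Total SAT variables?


BMC unrolls to depth k, creating one copy of each state var for steps 0..k.
Step count = 59 + 1 = 60 (steps 0 through 59)
Vars per step = 47
Total = 47 * 60 = 2820

2820


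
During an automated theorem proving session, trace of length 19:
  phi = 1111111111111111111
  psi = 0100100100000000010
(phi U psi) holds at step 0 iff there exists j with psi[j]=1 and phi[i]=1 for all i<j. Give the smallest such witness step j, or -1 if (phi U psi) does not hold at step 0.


(phi U psi) at 0: need smallest j with psi[j]=1 and phi[i]=1 for all i in [0,j).
Scan from step 0:
  step 0: phi=1, psi=0 -> continue
  step 1: psi=1 and phi held for [0,1) -> witness found
Witness step = 1

1


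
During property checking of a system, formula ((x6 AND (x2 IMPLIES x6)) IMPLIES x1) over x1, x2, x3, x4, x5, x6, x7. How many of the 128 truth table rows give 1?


Formula: ((x6 AND (x2 IMPLIES x6)) IMPLIES x1) over 7 vars (128 rows)
Evaluate each row (x1, x2, x3, x4, x5, x6, x7 as bits, MSB first):
  row 0 [0000000]: ((0 AND (0 IMPLIES 0)) IMPLIES 0) -> 1
  row 1 [0000001]: ((0 AND (0 IMPLIES 0)) IMPLIES 0) -> 1
  row 2 [0000010]: ((1 AND (0 IMPLIES 1)) IMPLIES 0) -> 0
  row 3 [0000011]: ((1 AND (0 IMPLIES 1)) IMPLIES 0) -> 0
  row 4 [0000100]: ((0 AND (0 IMPLIES 0)) IMPLIES 0) -> 1
  (every remaining row is evaluated the same way; all 128 results are listed next)
Full result column, 8 rows per line (x1,x2,x3,x4 fixed per line; x5,x6,x7 runs 000..111 left to right):
  rows 0-7 [x1,x2,x3,x4=0000]: 11001100  (ones: 4)
  rows 8-15 [x1,x2,x3,x4=0001]: 11001100  (ones: 4)
  rows 16-23 [x1,x2,x3,x4=0010]: 11001100  (ones: 4)
  rows 24-31 [x1,x2,x3,x4=0011]: 11001100  (ones: 4)
  rows 32-39 [x1,x2,x3,x4=0100]: 11001100  (ones: 4)
  rows 40-47 [x1,x2,x3,x4=0101]: 11001100  (ones: 4)
  rows 48-55 [x1,x2,x3,x4=0110]: 11001100  (ones: 4)
  rows 56-63 [x1,x2,x3,x4=0111]: 11001100  (ones: 4)
  rows 64-71 [x1,x2,x3,x4=1000]: 11111111  (ones: 8)
  rows 72-79 [x1,x2,x3,x4=1001]: 11111111  (ones: 8)
  rows 80-87 [x1,x2,x3,x4=1010]: 11111111  (ones: 8)
  rows 88-95 [x1,x2,x3,x4=1011]: 11111111  (ones: 8)
  rows 96-103 [x1,x2,x3,x4=1100]: 11111111  (ones: 8)
  rows 104-111 [x1,x2,x3,x4=1101]: 11111111  (ones: 8)
  rows 112-119 [x1,x2,x3,x4=1110]: 11111111  (ones: 8)
  rows 120-127 [x1,x2,x3,x4=1111]: 11111111  (ones: 8)
Count of 1-rows = 4+4+4+4+4+4+4+4+8+8+8+8+8+8+8+8 = 96

96


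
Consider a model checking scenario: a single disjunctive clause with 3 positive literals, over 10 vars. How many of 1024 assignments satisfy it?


Step 1: Total=2^10=1024
Step 2: Unsat when all 3 false: 2^7=128
Step 3: Sat=1024-128=896

896


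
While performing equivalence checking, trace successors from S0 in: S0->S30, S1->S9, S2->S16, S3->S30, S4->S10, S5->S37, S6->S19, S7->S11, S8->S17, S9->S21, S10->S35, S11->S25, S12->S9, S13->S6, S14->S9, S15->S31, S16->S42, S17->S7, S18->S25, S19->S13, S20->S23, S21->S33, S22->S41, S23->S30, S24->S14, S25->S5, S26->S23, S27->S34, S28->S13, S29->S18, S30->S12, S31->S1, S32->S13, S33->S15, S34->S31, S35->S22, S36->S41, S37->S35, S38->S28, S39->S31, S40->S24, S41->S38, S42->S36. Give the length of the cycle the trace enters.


Trace from S0 until a state repeats:
  S0 -> S30 -> S12 -> S9 -> S21 -> S33 -> S15 -> S31 -> S1 -> S9
S9 first seen at step 3, revisited at step 9.
Cycle length = 9 - 3 = 6

6


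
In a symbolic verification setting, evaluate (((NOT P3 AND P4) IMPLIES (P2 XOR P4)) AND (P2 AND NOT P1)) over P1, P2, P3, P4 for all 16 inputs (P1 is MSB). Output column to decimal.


Formula: (((NOT P3 AND P4) IMPLIES (P2 XOR P4)) AND (P2 AND NOT P1)) over P1, P2, P3, P4 (16 rows)
Evaluate each row (bits = P1,P2,P3,P4, MSB first):
  row 0 [0000]: (((NOT 0 AND 0) IMPLIES (0 XOR 0)) AND (0 AND NOT 0)) -> 0
  row 1 [0001]: (((NOT 0 AND 1) IMPLIES (0 XOR 1)) AND (0 AND NOT 0)) -> 0
  row 2 [0010]: (((NOT 1 AND 0) IMPLIES (0 XOR 0)) AND (0 AND NOT 0)) -> 0
  row 3 [0011]: (((NOT 1 AND 1) IMPLIES (0 XOR 1)) AND (0 AND NOT 0)) -> 0
  row 4 [0100]: (((NOT 0 AND 0) IMPLIES (1 XOR 0)) AND (1 AND NOT 0)) -> 1
  row 5 [0101]: (((NOT 0 AND 1) IMPLIES (1 XOR 1)) AND (1 AND NOT 0)) -> 0
  row 6 [0110]: (((NOT 1 AND 0) IMPLIES (1 XOR 0)) AND (1 AND NOT 0)) -> 1
  row 7 [0111]: (((NOT 1 AND 1) IMPLIES (1 XOR 1)) AND (1 AND NOT 0)) -> 1
  row 8 [1000]: (((NOT 0 AND 0) IMPLIES (0 XOR 0)) AND (0 AND NOT 1)) -> 0
  row 9 [1001]: (((NOT 0 AND 1) IMPLIES (0 XOR 1)) AND (0 AND NOT 1)) -> 0
  row 10 [1010]: (((NOT 1 AND 0) IMPLIES (0 XOR 0)) AND (0 AND NOT 1)) -> 0
  row 11 [1011]: (((NOT 1 AND 1) IMPLIES (0 XOR 1)) AND (0 AND NOT 1)) -> 0
  row 12 [1100]: (((NOT 0 AND 0) IMPLIES (1 XOR 0)) AND (1 AND NOT 1)) -> 0
  row 13 [1101]: (((NOT 0 AND 1) IMPLIES (1 XOR 1)) AND (1 AND NOT 1)) -> 0
  row 14 [1110]: (((NOT 1 AND 0) IMPLIES (1 XOR 0)) AND (1 AND NOT 1)) -> 0
  row 15 [1111]: (((NOT 1 AND 1) IMPLIES (1 XOR 1)) AND (1 AND NOT 1)) -> 0
Full result column, 4 rows per line (P1,P2 fixed per line; P3,P4 runs 00..11 left to right):
  rows 0-3 [P1,P2=00]: 0000  = hex 0
  rows 4-7 [P1,P2=01]: 1011  = hex B
  rows 8-11 [P1,P2=10]: 0000  = hex 0
  rows 12-15 [P1,P2=11]: 0000  = hex 0
Output column (row 0 .. row 15) = 0000101100000000
Output column grouped in 4s = 0000 1011 0000 0000 = 0x0B00
Convert to decimal digit by digit (value = value*16 + digit):
  0 -> 0
  0*16 + 11 (B) = 11
  11*16 + 0 = 176
  176*16 + 0 = 2816
Decimal = 2816

2816
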